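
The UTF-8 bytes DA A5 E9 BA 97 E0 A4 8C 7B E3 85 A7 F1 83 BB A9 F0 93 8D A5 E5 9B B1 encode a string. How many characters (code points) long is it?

Byte at offset 0: 0xDA = 11011010 → 2-byte char (#1). Advance 2.
Byte at offset 2: 0xE9 = 11101001 → 3-byte char (#2). Advance 3.
Byte at offset 5: 0xE0 = 11100000 → 3-byte char (#3). Advance 3.
Byte at offset 8: 0x7B = 01111011 → 1-byte char (#4). Advance 1.
Byte at offset 9: 0xE3 = 11100011 → 3-byte char (#5). Advance 3.
Byte at offset 12: 0xF1 = 11110001 → 4-byte char (#6). Advance 4.
Byte at offset 16: 0xF0 = 11110000 → 4-byte char (#7). Advance 4.
Byte at offset 20: 0xE5 = 11100101 → 3-byte char (#8). Advance 3.
Reached end at offset 23 after 8 code points.

8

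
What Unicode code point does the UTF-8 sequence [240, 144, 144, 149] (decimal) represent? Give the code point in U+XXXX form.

Leading byte 0xF0 = 11110000 matches 11110xxx → 4-byte sequence.
Byte 1: 0xF0 = 11110000, payload 000 (3 bits).
Byte 2: 0x90 = 10010000 (10xxxxxx ✓), payload 010000.
Byte 3: 0x90 = 10010000 (10xxxxxx ✓), payload 010000.
Byte 4: 0x95 = 10010101 (10xxxxxx ✓), payload 010101.
Concatenate: 000010000010000010101 = 0x10415 (21 bits → U+10415).

U+10415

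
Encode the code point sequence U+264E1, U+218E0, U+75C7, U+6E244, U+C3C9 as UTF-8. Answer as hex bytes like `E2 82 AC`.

F0 A6 93 A1 F0 A1 A3 A0 E7 97 87 F1 AE 89 84 EC 8F 89

U+264E1: 4-byte form → F0 A6 93 A1.
U+218E0: 4-byte form → F0 A1 A3 A0.
U+75C7: 3-byte form → E7 97 87.
U+6E244: 4-byte form → F1 AE 89 84.
U+C3C9: 3-byte form → EC 8F 89.
Concatenated (18 bytes): F0 A6 93 A1 F0 A1 A3 A0 E7 97 87 F1 AE 89 84 EC 8F 89.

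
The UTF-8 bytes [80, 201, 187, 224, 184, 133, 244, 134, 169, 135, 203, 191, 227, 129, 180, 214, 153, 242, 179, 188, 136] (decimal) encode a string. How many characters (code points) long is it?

8

Byte at offset 0: 0x50 = 01010000 → 1-byte char (#1). Advance 1.
Byte at offset 1: 0xC9 = 11001001 → 2-byte char (#2). Advance 2.
Byte at offset 3: 0xE0 = 11100000 → 3-byte char (#3). Advance 3.
Byte at offset 6: 0xF4 = 11110100 → 4-byte char (#4). Advance 4.
Byte at offset 10: 0xCB = 11001011 → 2-byte char (#5). Advance 2.
Byte at offset 12: 0xE3 = 11100011 → 3-byte char (#6). Advance 3.
Byte at offset 15: 0xD6 = 11010110 → 2-byte char (#7). Advance 2.
Byte at offset 17: 0xF2 = 11110010 → 4-byte char (#8). Advance 4.
Reached end at offset 21 after 8 code points.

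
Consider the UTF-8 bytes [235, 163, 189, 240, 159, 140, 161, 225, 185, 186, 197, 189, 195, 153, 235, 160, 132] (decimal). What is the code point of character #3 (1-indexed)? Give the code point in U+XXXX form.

U+1E7A

Offset 0: leading byte 0xEB = 11101011 → 3-byte char #1 = EB A3 BD.
Offset 3: leading byte 0xF0 = 11110000 → 4-byte char #2 = F0 9F 8C A1.
Offset 7: leading byte 0xE1 = 11100001 → 3-byte char #3 = E1 B9 BA.
Leading byte 0xE1 = 11100001 matches 1110xxxx → 3-byte sequence.
Byte 1: 0xE1 = 11100001, payload 0001 (4 bits).
Byte 2: 0xB9 = 10111001 (10xxxxxx ✓), payload 111001.
Byte 3: 0xBA = 10111010 (10xxxxxx ✓), payload 111010.
Concatenate: 0001111001111010 = 0x1E7A (16 bits → U+1E7A).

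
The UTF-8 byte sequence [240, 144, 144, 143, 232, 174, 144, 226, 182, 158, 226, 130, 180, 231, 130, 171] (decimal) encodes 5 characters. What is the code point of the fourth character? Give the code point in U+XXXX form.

U+20B4

Offset 0: leading byte 0xF0 = 11110000 → 4-byte char #1 = F0 90 90 8F.
Offset 4: leading byte 0xE8 = 11101000 → 3-byte char #2 = E8 AE 90.
Offset 7: leading byte 0xE2 = 11100010 → 3-byte char #3 = E2 B6 9E.
Offset 10: leading byte 0xE2 = 11100010 → 3-byte char #4 = E2 82 B4.
Leading byte 0xE2 = 11100010 matches 1110xxxx → 3-byte sequence.
Byte 1: 0xE2 = 11100010, payload 0010 (4 bits).
Byte 2: 0x82 = 10000010 (10xxxxxx ✓), payload 000010.
Byte 3: 0xB4 = 10110100 (10xxxxxx ✓), payload 110100.
Concatenate: 0010000010110100 = 0x20B4 (16 bits → U+20B4).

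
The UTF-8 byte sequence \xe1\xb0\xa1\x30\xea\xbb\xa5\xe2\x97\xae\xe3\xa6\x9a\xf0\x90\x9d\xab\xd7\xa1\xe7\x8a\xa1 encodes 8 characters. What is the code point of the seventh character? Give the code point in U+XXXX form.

U+05E1

Offset 0: leading byte 0xE1 = 11100001 → 3-byte char #1 = E1 B0 A1.
Offset 3: leading byte 0x30 = 00110000 → 1-byte char #2 = 30.
Offset 4: leading byte 0xEA = 11101010 → 3-byte char #3 = EA BB A5.
Offset 7: leading byte 0xE2 = 11100010 → 3-byte char #4 = E2 97 AE.
Offset 10: leading byte 0xE3 = 11100011 → 3-byte char #5 = E3 A6 9A.
Offset 13: leading byte 0xF0 = 11110000 → 4-byte char #6 = F0 90 9D AB.
Offset 17: leading byte 0xD7 = 11010111 → 2-byte char #7 = D7 A1.
Leading byte 0xD7 = 11010111 matches 110xxxxx → 2-byte sequence.
Byte 1: 0xD7 = 11010111, payload 10111 (5 bits).
Byte 2: 0xA1 = 10100001 (10xxxxxx ✓), payload 100001.
Concatenate: 10111100001 = 0x5E1 (11 bits → U+05E1).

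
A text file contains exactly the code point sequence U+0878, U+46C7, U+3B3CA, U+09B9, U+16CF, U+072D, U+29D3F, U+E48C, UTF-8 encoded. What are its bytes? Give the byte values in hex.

E0 A1 B8 E4 9B 87 F0 BB 8F 8A E0 A6 B9 E1 9B 8F DC AD F0 A9 B4 BF EE 92 8C

U+0878: 3-byte form → E0 A1 B8.
U+46C7: 3-byte form → E4 9B 87.
U+3B3CA: 4-byte form → F0 BB 8F 8A.
U+09B9: 3-byte form → E0 A6 B9.
U+16CF: 3-byte form → E1 9B 8F.
U+072D: 2-byte form → DC AD.
U+29D3F: 4-byte form → F0 A9 B4 BF.
U+E48C: 3-byte form → EE 92 8C.
Concatenated (25 bytes): E0 A1 B8 E4 9B 87 F0 BB 8F 8A E0 A6 B9 E1 9B 8F DC AD F0 A9 B4 BF EE 92 8C.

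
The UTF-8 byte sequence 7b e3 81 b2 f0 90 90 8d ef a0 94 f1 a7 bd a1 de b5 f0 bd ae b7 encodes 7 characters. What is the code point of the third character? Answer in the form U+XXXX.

Offset 0: leading byte 0x7B = 01111011 → 1-byte char #1 = 7B.
Offset 1: leading byte 0xE3 = 11100011 → 3-byte char #2 = E3 81 B2.
Offset 4: leading byte 0xF0 = 11110000 → 4-byte char #3 = F0 90 90 8D.
Leading byte 0xF0 = 11110000 matches 11110xxx → 4-byte sequence.
Byte 1: 0xF0 = 11110000, payload 000 (3 bits).
Byte 2: 0x90 = 10010000 (10xxxxxx ✓), payload 010000.
Byte 3: 0x90 = 10010000 (10xxxxxx ✓), payload 010000.
Byte 4: 0x8D = 10001101 (10xxxxxx ✓), payload 001101.
Concatenate: 000010000010000001101 = 0x1040D (21 bits → U+1040D).

U+1040D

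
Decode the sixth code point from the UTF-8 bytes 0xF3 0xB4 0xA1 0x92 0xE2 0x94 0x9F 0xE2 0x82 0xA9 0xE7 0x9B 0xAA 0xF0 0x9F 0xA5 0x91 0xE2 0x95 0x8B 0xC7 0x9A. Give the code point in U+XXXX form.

Offset 0: leading byte 0xF3 = 11110011 → 4-byte char #1 = F3 B4 A1 92.
Offset 4: leading byte 0xE2 = 11100010 → 3-byte char #2 = E2 94 9F.
Offset 7: leading byte 0xE2 = 11100010 → 3-byte char #3 = E2 82 A9.
Offset 10: leading byte 0xE7 = 11100111 → 3-byte char #4 = E7 9B AA.
Offset 13: leading byte 0xF0 = 11110000 → 4-byte char #5 = F0 9F A5 91.
Offset 17: leading byte 0xE2 = 11100010 → 3-byte char #6 = E2 95 8B.
Leading byte 0xE2 = 11100010 matches 1110xxxx → 3-byte sequence.
Byte 1: 0xE2 = 11100010, payload 0010 (4 bits).
Byte 2: 0x95 = 10010101 (10xxxxxx ✓), payload 010101.
Byte 3: 0x8B = 10001011 (10xxxxxx ✓), payload 001011.
Concatenate: 0010010101001011 = 0x254B (16 bits → U+254B).

U+254B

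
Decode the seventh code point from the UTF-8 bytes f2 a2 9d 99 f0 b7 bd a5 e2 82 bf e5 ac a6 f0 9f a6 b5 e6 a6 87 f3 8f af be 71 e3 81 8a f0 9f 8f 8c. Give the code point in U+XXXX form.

U+CFBFE

Offset 0: leading byte 0xF2 = 11110010 → 4-byte char #1 = F2 A2 9D 99.
Offset 4: leading byte 0xF0 = 11110000 → 4-byte char #2 = F0 B7 BD A5.
Offset 8: leading byte 0xE2 = 11100010 → 3-byte char #3 = E2 82 BF.
Offset 11: leading byte 0xE5 = 11100101 → 3-byte char #4 = E5 AC A6.
Offset 14: leading byte 0xF0 = 11110000 → 4-byte char #5 = F0 9F A6 B5.
Offset 18: leading byte 0xE6 = 11100110 → 3-byte char #6 = E6 A6 87.
Offset 21: leading byte 0xF3 = 11110011 → 4-byte char #7 = F3 8F AF BE.
Leading byte 0xF3 = 11110011 matches 11110xxx → 4-byte sequence.
Byte 1: 0xF3 = 11110011, payload 011 (3 bits).
Byte 2: 0x8F = 10001111 (10xxxxxx ✓), payload 001111.
Byte 3: 0xAF = 10101111 (10xxxxxx ✓), payload 101111.
Byte 4: 0xBE = 10111110 (10xxxxxx ✓), payload 111110.
Concatenate: 011001111101111111110 = 0xCFBFE (21 bits → U+CFBFE).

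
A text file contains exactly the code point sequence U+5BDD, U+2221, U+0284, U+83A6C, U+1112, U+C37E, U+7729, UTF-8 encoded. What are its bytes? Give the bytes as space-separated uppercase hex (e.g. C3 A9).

E5 AF 9D E2 88 A1 CA 84 F2 83 A9 AC E1 84 92 EC 8D BE E7 9C A9

U+5BDD: 3-byte form → E5 AF 9D.
U+2221: 3-byte form → E2 88 A1.
U+0284: 2-byte form → CA 84.
U+83A6C: 4-byte form → F2 83 A9 AC.
U+1112: 3-byte form → E1 84 92.
U+C37E: 3-byte form → EC 8D BE.
U+7729: 3-byte form → E7 9C A9.
Concatenated (21 bytes): E5 AF 9D E2 88 A1 CA 84 F2 83 A9 AC E1 84 92 EC 8D BE E7 9C A9.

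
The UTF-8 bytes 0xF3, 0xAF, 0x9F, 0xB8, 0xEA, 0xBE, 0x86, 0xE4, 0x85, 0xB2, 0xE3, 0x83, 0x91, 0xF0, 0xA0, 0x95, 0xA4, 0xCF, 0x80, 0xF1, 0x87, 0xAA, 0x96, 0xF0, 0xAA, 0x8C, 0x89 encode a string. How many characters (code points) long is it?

Byte at offset 0: 0xF3 = 11110011 → 4-byte char (#1). Advance 4.
Byte at offset 4: 0xEA = 11101010 → 3-byte char (#2). Advance 3.
Byte at offset 7: 0xE4 = 11100100 → 3-byte char (#3). Advance 3.
Byte at offset 10: 0xE3 = 11100011 → 3-byte char (#4). Advance 3.
Byte at offset 13: 0xF0 = 11110000 → 4-byte char (#5). Advance 4.
Byte at offset 17: 0xCF = 11001111 → 2-byte char (#6). Advance 2.
Byte at offset 19: 0xF1 = 11110001 → 4-byte char (#7). Advance 4.
Byte at offset 23: 0xF0 = 11110000 → 4-byte char (#8). Advance 4.
Reached end at offset 27 after 8 code points.

8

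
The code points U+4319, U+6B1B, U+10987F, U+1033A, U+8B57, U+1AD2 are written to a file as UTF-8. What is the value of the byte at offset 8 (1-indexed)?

1-indexed offset 8 is 0-indexed offset 7.
U+4319 → 3-byte form E4 8C 99 at offsets 0–2.
U+6B1B → 3-byte form E6 AC 9B at offsets 3–5.
U+10987F → 4-byte form F4 89 A1 BF at offsets 6–9.
Offset 7 falls in char 3's range; it's byte 2 of F4 89 A1 BF = 0x89.

0x89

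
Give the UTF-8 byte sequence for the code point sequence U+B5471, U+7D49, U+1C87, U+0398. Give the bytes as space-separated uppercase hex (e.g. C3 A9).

F2 B5 91 B1 E7 B5 89 E1 B2 87 CE 98

U+B5471: 4-byte form → F2 B5 91 B1.
U+7D49: 3-byte form → E7 B5 89.
U+1C87: 3-byte form → E1 B2 87.
U+0398: 2-byte form → CE 98.
Concatenated (12 bytes): F2 B5 91 B1 E7 B5 89 E1 B2 87 CE 98.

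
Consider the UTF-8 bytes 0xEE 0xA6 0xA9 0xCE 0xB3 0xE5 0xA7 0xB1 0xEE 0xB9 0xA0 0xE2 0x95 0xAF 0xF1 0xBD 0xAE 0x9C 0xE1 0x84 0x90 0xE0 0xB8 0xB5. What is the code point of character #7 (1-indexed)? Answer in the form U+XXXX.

U+1110

Offset 0: leading byte 0xEE = 11101110 → 3-byte char #1 = EE A6 A9.
Offset 3: leading byte 0xCE = 11001110 → 2-byte char #2 = CE B3.
Offset 5: leading byte 0xE5 = 11100101 → 3-byte char #3 = E5 A7 B1.
Offset 8: leading byte 0xEE = 11101110 → 3-byte char #4 = EE B9 A0.
Offset 11: leading byte 0xE2 = 11100010 → 3-byte char #5 = E2 95 AF.
Offset 14: leading byte 0xF1 = 11110001 → 4-byte char #6 = F1 BD AE 9C.
Offset 18: leading byte 0xE1 = 11100001 → 3-byte char #7 = E1 84 90.
Leading byte 0xE1 = 11100001 matches 1110xxxx → 3-byte sequence.
Byte 1: 0xE1 = 11100001, payload 0001 (4 bits).
Byte 2: 0x84 = 10000100 (10xxxxxx ✓), payload 000100.
Byte 3: 0x90 = 10010000 (10xxxxxx ✓), payload 010000.
Concatenate: 0001000100010000 = 0x1110 (16 bits → U+1110).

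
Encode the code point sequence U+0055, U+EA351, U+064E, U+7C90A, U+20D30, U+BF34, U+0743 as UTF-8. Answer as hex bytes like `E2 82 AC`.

U+0055: 1-byte form → 55.
U+EA351: 4-byte form → F3 AA 8D 91.
U+064E: 2-byte form → D9 8E.
U+7C90A: 4-byte form → F1 BC A4 8A.
U+20D30: 4-byte form → F0 A0 B4 B0.
U+BF34: 3-byte form → EB BC B4.
U+0743: 2-byte form → DD 83.
Concatenated (20 bytes): 55 F3 AA 8D 91 D9 8E F1 BC A4 8A F0 A0 B4 B0 EB BC B4 DD 83.

55 F3 AA 8D 91 D9 8E F1 BC A4 8A F0 A0 B4 B0 EB BC B4 DD 83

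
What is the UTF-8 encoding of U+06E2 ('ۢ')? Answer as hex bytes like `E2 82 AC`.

DB A2

U+06E2 = 0x6E2 = 1762 decimal. In range U+0080–U+07FF → 2-byte form: 110xxxxx 10xxxxxx.
Binary (11 bits): 11011100010.
Split 5+6: 11011 | 100010.
Byte 1: 11011011 = 0xDB.
Byte 2: 10100010 = 0xA2.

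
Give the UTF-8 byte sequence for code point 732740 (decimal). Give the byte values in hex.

U+B2E44 = 0xB2E44 = 732740 decimal. In range U+10000–U+10FFFF → 4-byte form: 11110xxx 10xxxxxx 10xxxxxx 10xxxxxx.
Binary (21 bits): 010110010111001000100.
Split 3+6+6+6: 010 | 110010 | 111001 | 000100.
Byte 1: 11110010 = 0xF2.
Byte 2: 10110010 = 0xB2.
Byte 3: 10111001 = 0xB9.
Byte 4: 10000100 = 0x84.

F2 B2 B9 84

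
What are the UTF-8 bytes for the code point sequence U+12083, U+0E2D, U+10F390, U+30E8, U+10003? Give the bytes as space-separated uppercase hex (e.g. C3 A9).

U+12083: 4-byte form → F0 92 82 83.
U+0E2D: 3-byte form → E0 B8 AD.
U+10F390: 4-byte form → F4 8F 8E 90.
U+30E8: 3-byte form → E3 83 A8.
U+10003: 4-byte form → F0 90 80 83.
Concatenated (18 bytes): F0 92 82 83 E0 B8 AD F4 8F 8E 90 E3 83 A8 F0 90 80 83.

F0 92 82 83 E0 B8 AD F4 8F 8E 90 E3 83 A8 F0 90 80 83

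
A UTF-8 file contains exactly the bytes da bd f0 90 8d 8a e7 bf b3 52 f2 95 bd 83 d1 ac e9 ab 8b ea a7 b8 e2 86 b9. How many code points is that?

9

Byte at offset 0: 0xDA = 11011010 → 2-byte char (#1). Advance 2.
Byte at offset 2: 0xF0 = 11110000 → 4-byte char (#2). Advance 4.
Byte at offset 6: 0xE7 = 11100111 → 3-byte char (#3). Advance 3.
Byte at offset 9: 0x52 = 01010010 → 1-byte char (#4). Advance 1.
Byte at offset 10: 0xF2 = 11110010 → 4-byte char (#5). Advance 4.
Byte at offset 14: 0xD1 = 11010001 → 2-byte char (#6). Advance 2.
Byte at offset 16: 0xE9 = 11101001 → 3-byte char (#7). Advance 3.
Byte at offset 19: 0xEA = 11101010 → 3-byte char (#8). Advance 3.
Byte at offset 22: 0xE2 = 11100010 → 3-byte char (#9). Advance 3.
Reached end at offset 25 after 9 code points.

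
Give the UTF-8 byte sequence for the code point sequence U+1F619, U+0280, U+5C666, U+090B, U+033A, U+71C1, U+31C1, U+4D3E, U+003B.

F0 9F 98 99 CA 80 F1 9C 99 A6 E0 A4 8B CC BA E7 87 81 E3 87 81 E4 B4 BE 3B

U+1F619: 4-byte form → F0 9F 98 99.
U+0280: 2-byte form → CA 80.
U+5C666: 4-byte form → F1 9C 99 A6.
U+090B: 3-byte form → E0 A4 8B.
U+033A: 2-byte form → CC BA.
U+71C1: 3-byte form → E7 87 81.
U+31C1: 3-byte form → E3 87 81.
U+4D3E: 3-byte form → E4 B4 BE.
U+003B: 1-byte form → 3B.
Concatenated (25 bytes): F0 9F 98 99 CA 80 F1 9C 99 A6 E0 A4 8B CC BA E7 87 81 E3 87 81 E4 B4 BE 3B.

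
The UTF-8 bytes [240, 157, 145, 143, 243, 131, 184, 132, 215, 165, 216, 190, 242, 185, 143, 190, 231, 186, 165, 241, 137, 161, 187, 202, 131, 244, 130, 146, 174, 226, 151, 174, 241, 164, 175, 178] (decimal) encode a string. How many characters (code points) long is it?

11

Byte at offset 0: 0xF0 = 11110000 → 4-byte char (#1). Advance 4.
Byte at offset 4: 0xF3 = 11110011 → 4-byte char (#2). Advance 4.
Byte at offset 8: 0xD7 = 11010111 → 2-byte char (#3). Advance 2.
Byte at offset 10: 0xD8 = 11011000 → 2-byte char (#4). Advance 2.
Byte at offset 12: 0xF2 = 11110010 → 4-byte char (#5). Advance 4.
Byte at offset 16: 0xE7 = 11100111 → 3-byte char (#6). Advance 3.
Byte at offset 19: 0xF1 = 11110001 → 4-byte char (#7). Advance 4.
Byte at offset 23: 0xCA = 11001010 → 2-byte char (#8). Advance 2.
Byte at offset 25: 0xF4 = 11110100 → 4-byte char (#9). Advance 4.
Byte at offset 29: 0xE2 = 11100010 → 3-byte char (#10). Advance 3.
Byte at offset 32: 0xF1 = 11110001 → 4-byte char (#11). Advance 4.
Reached end at offset 36 after 11 code points.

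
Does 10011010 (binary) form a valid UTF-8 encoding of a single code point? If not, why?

Byte 0x9A = 10011010 has the form 10xxxxxx — a continuation byte — but there is no preceding leading byte.

invalid (continuation byte with no leading byte)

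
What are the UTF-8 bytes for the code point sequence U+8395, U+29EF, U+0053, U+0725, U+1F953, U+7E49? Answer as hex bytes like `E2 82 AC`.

U+8395: 3-byte form → E8 8E 95.
U+29EF: 3-byte form → E2 A7 AF.
U+0053: 1-byte form → 53.
U+0725: 2-byte form → DC A5.
U+1F953: 4-byte form → F0 9F A5 93.
U+7E49: 3-byte form → E7 B9 89.
Concatenated (16 bytes): E8 8E 95 E2 A7 AF 53 DC A5 F0 9F A5 93 E7 B9 89.

E8 8E 95 E2 A7 AF 53 DC A5 F0 9F A5 93 E7 B9 89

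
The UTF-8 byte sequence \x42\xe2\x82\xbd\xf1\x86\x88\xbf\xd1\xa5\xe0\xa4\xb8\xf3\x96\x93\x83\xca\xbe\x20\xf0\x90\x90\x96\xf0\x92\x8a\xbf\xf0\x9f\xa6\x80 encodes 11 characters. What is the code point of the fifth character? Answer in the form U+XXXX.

U+0938

Offset 0: leading byte 0x42 = 01000010 → 1-byte char #1 = 42.
Offset 1: leading byte 0xE2 = 11100010 → 3-byte char #2 = E2 82 BD.
Offset 4: leading byte 0xF1 = 11110001 → 4-byte char #3 = F1 86 88 BF.
Offset 8: leading byte 0xD1 = 11010001 → 2-byte char #4 = D1 A5.
Offset 10: leading byte 0xE0 = 11100000 → 3-byte char #5 = E0 A4 B8.
Leading byte 0xE0 = 11100000 matches 1110xxxx → 3-byte sequence.
Byte 1: 0xE0 = 11100000, payload 0000 (4 bits).
Byte 2: 0xA4 = 10100100 (10xxxxxx ✓), payload 100100.
Byte 3: 0xB8 = 10111000 (10xxxxxx ✓), payload 111000.
Concatenate: 0000100100111000 = 0x938 (16 bits → U+0938).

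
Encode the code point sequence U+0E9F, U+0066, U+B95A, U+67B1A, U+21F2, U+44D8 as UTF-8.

E0 BA 9F 66 EB A5 9A F1 A7 AC 9A E2 87 B2 E4 93 98

U+0E9F: 3-byte form → E0 BA 9F.
U+0066: 1-byte form → 66.
U+B95A: 3-byte form → EB A5 9A.
U+67B1A: 4-byte form → F1 A7 AC 9A.
U+21F2: 3-byte form → E2 87 B2.
U+44D8: 3-byte form → E4 93 98.
Concatenated (17 bytes): E0 BA 9F 66 EB A5 9A F1 A7 AC 9A E2 87 B2 E4 93 98.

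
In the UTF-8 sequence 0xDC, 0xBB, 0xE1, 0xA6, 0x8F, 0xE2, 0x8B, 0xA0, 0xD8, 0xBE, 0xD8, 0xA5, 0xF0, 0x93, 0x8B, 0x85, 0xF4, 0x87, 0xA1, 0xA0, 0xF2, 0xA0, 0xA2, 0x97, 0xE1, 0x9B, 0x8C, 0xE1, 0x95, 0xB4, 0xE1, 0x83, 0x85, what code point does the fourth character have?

Offset 0: leading byte 0xDC = 11011100 → 2-byte char #1 = DC BB.
Offset 2: leading byte 0xE1 = 11100001 → 3-byte char #2 = E1 A6 8F.
Offset 5: leading byte 0xE2 = 11100010 → 3-byte char #3 = E2 8B A0.
Offset 8: leading byte 0xD8 = 11011000 → 2-byte char #4 = D8 BE.
Leading byte 0xD8 = 11011000 matches 110xxxxx → 2-byte sequence.
Byte 1: 0xD8 = 11011000, payload 11000 (5 bits).
Byte 2: 0xBE = 10111110 (10xxxxxx ✓), payload 111110.
Concatenate: 11000111110 = 0x63E (11 bits → U+063E).

U+063E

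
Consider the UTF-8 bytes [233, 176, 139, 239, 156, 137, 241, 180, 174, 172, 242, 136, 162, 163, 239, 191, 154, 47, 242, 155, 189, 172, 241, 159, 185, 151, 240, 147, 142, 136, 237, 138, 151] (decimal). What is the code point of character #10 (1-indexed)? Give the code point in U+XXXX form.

Offset 0: leading byte 0xE9 = 11101001 → 3-byte char #1 = E9 B0 8B.
Offset 3: leading byte 0xEF = 11101111 → 3-byte char #2 = EF 9C 89.
Offset 6: leading byte 0xF1 = 11110001 → 4-byte char #3 = F1 B4 AE AC.
Offset 10: leading byte 0xF2 = 11110010 → 4-byte char #4 = F2 88 A2 A3.
Offset 14: leading byte 0xEF = 11101111 → 3-byte char #5 = EF BF 9A.
Offset 17: leading byte 0x2F = 00101111 → 1-byte char #6 = 2F.
Offset 18: leading byte 0xF2 = 11110010 → 4-byte char #7 = F2 9B BD AC.
Offset 22: leading byte 0xF1 = 11110001 → 4-byte char #8 = F1 9F B9 97.
Offset 26: leading byte 0xF0 = 11110000 → 4-byte char #9 = F0 93 8E 88.
Offset 30: leading byte 0xED = 11101101 → 3-byte char #10 = ED 8A 97.
Leading byte 0xED = 11101101 matches 1110xxxx → 3-byte sequence.
Byte 1: 0xED = 11101101, payload 1101 (4 bits).
Byte 2: 0x8A = 10001010 (10xxxxxx ✓), payload 001010.
Byte 3: 0x97 = 10010111 (10xxxxxx ✓), payload 010111.
Concatenate: 1101001010010111 = 0xD297 (16 bits → U+D297).

U+D297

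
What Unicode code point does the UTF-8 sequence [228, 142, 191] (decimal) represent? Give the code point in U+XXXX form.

Leading byte 0xE4 = 11100100 matches 1110xxxx → 3-byte sequence.
Byte 1: 0xE4 = 11100100, payload 0100 (4 bits).
Byte 2: 0x8E = 10001110 (10xxxxxx ✓), payload 001110.
Byte 3: 0xBF = 10111111 (10xxxxxx ✓), payload 111111.
Concatenate: 0100001110111111 = 0x43BF (16 bits → U+43BF).

U+43BF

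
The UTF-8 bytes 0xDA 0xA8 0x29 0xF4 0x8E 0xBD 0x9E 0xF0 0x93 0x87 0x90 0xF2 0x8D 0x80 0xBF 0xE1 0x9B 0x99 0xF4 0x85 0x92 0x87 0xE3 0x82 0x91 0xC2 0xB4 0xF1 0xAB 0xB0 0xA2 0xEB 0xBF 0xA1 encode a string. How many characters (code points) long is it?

11

Byte at offset 0: 0xDA = 11011010 → 2-byte char (#1). Advance 2.
Byte at offset 2: 0x29 = 00101001 → 1-byte char (#2). Advance 1.
Byte at offset 3: 0xF4 = 11110100 → 4-byte char (#3). Advance 4.
Byte at offset 7: 0xF0 = 11110000 → 4-byte char (#4). Advance 4.
Byte at offset 11: 0xF2 = 11110010 → 4-byte char (#5). Advance 4.
Byte at offset 15: 0xE1 = 11100001 → 3-byte char (#6). Advance 3.
Byte at offset 18: 0xF4 = 11110100 → 4-byte char (#7). Advance 4.
Byte at offset 22: 0xE3 = 11100011 → 3-byte char (#8). Advance 3.
Byte at offset 25: 0xC2 = 11000010 → 2-byte char (#9). Advance 2.
Byte at offset 27: 0xF1 = 11110001 → 4-byte char (#10). Advance 4.
Byte at offset 31: 0xEB = 11101011 → 3-byte char (#11). Advance 3.
Reached end at offset 34 after 11 code points.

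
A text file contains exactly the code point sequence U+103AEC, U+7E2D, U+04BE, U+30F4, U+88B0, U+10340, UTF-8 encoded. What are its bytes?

F4 83 AB AC E7 B8 AD D2 BE E3 83 B4 E8 A2 B0 F0 90 8D 80

U+103AEC: 4-byte form → F4 83 AB AC.
U+7E2D: 3-byte form → E7 B8 AD.
U+04BE: 2-byte form → D2 BE.
U+30F4: 3-byte form → E3 83 B4.
U+88B0: 3-byte form → E8 A2 B0.
U+10340: 4-byte form → F0 90 8D 80.
Concatenated (19 bytes): F4 83 AB AC E7 B8 AD D2 BE E3 83 B4 E8 A2 B0 F0 90 8D 80.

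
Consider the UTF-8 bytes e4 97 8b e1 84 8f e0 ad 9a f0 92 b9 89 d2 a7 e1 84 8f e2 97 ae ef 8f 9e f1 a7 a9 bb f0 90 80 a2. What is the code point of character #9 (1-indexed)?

Offset 0: leading byte 0xE4 = 11100100 → 3-byte char #1 = E4 97 8B.
Offset 3: leading byte 0xE1 = 11100001 → 3-byte char #2 = E1 84 8F.
Offset 6: leading byte 0xE0 = 11100000 → 3-byte char #3 = E0 AD 9A.
Offset 9: leading byte 0xF0 = 11110000 → 4-byte char #4 = F0 92 B9 89.
Offset 13: leading byte 0xD2 = 11010010 → 2-byte char #5 = D2 A7.
Offset 15: leading byte 0xE1 = 11100001 → 3-byte char #6 = E1 84 8F.
Offset 18: leading byte 0xE2 = 11100010 → 3-byte char #7 = E2 97 AE.
Offset 21: leading byte 0xEF = 11101111 → 3-byte char #8 = EF 8F 9E.
Offset 24: leading byte 0xF1 = 11110001 → 4-byte char #9 = F1 A7 A9 BB.
Leading byte 0xF1 = 11110001 matches 11110xxx → 4-byte sequence.
Byte 1: 0xF1 = 11110001, payload 001 (3 bits).
Byte 2: 0xA7 = 10100111 (10xxxxxx ✓), payload 100111.
Byte 3: 0xA9 = 10101001 (10xxxxxx ✓), payload 101001.
Byte 4: 0xBB = 10111011 (10xxxxxx ✓), payload 111011.
Concatenate: 001100111101001111011 = 0x67A7B (21 bits → U+67A7B).

U+67A7B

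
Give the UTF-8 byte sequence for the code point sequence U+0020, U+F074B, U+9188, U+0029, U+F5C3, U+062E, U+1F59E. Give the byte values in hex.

U+0020: 1-byte form → 20.
U+F074B: 4-byte form → F3 B0 9D 8B.
U+9188: 3-byte form → E9 86 88.
U+0029: 1-byte form → 29.
U+F5C3: 3-byte form → EF 97 83.
U+062E: 2-byte form → D8 AE.
U+1F59E: 4-byte form → F0 9F 96 9E.
Concatenated (18 bytes): 20 F3 B0 9D 8B E9 86 88 29 EF 97 83 D8 AE F0 9F 96 9E.

20 F3 B0 9D 8B E9 86 88 29 EF 97 83 D8 AE F0 9F 96 9E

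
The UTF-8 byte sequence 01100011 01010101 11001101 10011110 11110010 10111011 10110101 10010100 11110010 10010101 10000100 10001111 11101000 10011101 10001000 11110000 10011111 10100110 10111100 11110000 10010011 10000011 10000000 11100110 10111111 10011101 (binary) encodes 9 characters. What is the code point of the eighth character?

U+130C0

Offset 0: leading byte 0x63 = 01100011 → 1-byte char #1 = 63.
Offset 1: leading byte 0x55 = 01010101 → 1-byte char #2 = 55.
Offset 2: leading byte 0xCD = 11001101 → 2-byte char #3 = CD 9E.
Offset 4: leading byte 0xF2 = 11110010 → 4-byte char #4 = F2 BB B5 94.
Offset 8: leading byte 0xF2 = 11110010 → 4-byte char #5 = F2 95 84 8F.
Offset 12: leading byte 0xE8 = 11101000 → 3-byte char #6 = E8 9D 88.
Offset 15: leading byte 0xF0 = 11110000 → 4-byte char #7 = F0 9F A6 BC.
Offset 19: leading byte 0xF0 = 11110000 → 4-byte char #8 = F0 93 83 80.
Leading byte 0xF0 = 11110000 matches 11110xxx → 4-byte sequence.
Byte 1: 0xF0 = 11110000, payload 000 (3 bits).
Byte 2: 0x93 = 10010011 (10xxxxxx ✓), payload 010011.
Byte 3: 0x83 = 10000011 (10xxxxxx ✓), payload 000011.
Byte 4: 0x80 = 10000000 (10xxxxxx ✓), payload 000000.
Concatenate: 000010011000011000000 = 0x130C0 (21 bits → U+130C0).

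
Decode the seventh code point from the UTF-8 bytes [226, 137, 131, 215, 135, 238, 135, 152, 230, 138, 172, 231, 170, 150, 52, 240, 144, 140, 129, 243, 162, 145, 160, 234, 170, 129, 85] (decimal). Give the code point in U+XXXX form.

U+10301

Offset 0: leading byte 0xE2 = 11100010 → 3-byte char #1 = E2 89 83.
Offset 3: leading byte 0xD7 = 11010111 → 2-byte char #2 = D7 87.
Offset 5: leading byte 0xEE = 11101110 → 3-byte char #3 = EE 87 98.
Offset 8: leading byte 0xE6 = 11100110 → 3-byte char #4 = E6 8A AC.
Offset 11: leading byte 0xE7 = 11100111 → 3-byte char #5 = E7 AA 96.
Offset 14: leading byte 0x34 = 00110100 → 1-byte char #6 = 34.
Offset 15: leading byte 0xF0 = 11110000 → 4-byte char #7 = F0 90 8C 81.
Leading byte 0xF0 = 11110000 matches 11110xxx → 4-byte sequence.
Byte 1: 0xF0 = 11110000, payload 000 (3 bits).
Byte 2: 0x90 = 10010000 (10xxxxxx ✓), payload 010000.
Byte 3: 0x8C = 10001100 (10xxxxxx ✓), payload 001100.
Byte 4: 0x81 = 10000001 (10xxxxxx ✓), payload 000001.
Concatenate: 000010000001100000001 = 0x10301 (21 bits → U+10301).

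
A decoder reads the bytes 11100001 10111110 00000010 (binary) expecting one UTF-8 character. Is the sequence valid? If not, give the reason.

Leading byte 0xE1 = 11100001 → 3-byte form.
Byte 3 is 0x02 = 00000010, which is not 10xxxxxx — expected a continuation byte.

invalid (non-continuation byte where continuation expected)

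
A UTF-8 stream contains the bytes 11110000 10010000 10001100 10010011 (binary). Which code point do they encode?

Leading byte 0xF0 = 11110000 matches 11110xxx → 4-byte sequence.
Byte 1: 0xF0 = 11110000, payload 000 (3 bits).
Byte 2: 0x90 = 10010000 (10xxxxxx ✓), payload 010000.
Byte 3: 0x8C = 10001100 (10xxxxxx ✓), payload 001100.
Byte 4: 0x93 = 10010011 (10xxxxxx ✓), payload 010011.
Concatenate: 000010000001100010011 = 0x10313 (21 bits → U+10313).

U+10313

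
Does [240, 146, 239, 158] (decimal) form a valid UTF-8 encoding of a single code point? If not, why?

invalid (non-continuation byte where continuation expected)

Leading byte 0xF0 = 11110000 → 4-byte form.
Byte 3 is 0xEF = 11101111, which is not 10xxxxxx — expected a continuation byte.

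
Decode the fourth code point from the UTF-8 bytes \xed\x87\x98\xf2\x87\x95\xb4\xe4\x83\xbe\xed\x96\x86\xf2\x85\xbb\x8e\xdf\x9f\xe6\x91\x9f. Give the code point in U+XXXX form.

U+D586

Offset 0: leading byte 0xED = 11101101 → 3-byte char #1 = ED 87 98.
Offset 3: leading byte 0xF2 = 11110010 → 4-byte char #2 = F2 87 95 B4.
Offset 7: leading byte 0xE4 = 11100100 → 3-byte char #3 = E4 83 BE.
Offset 10: leading byte 0xED = 11101101 → 3-byte char #4 = ED 96 86.
Leading byte 0xED = 11101101 matches 1110xxxx → 3-byte sequence.
Byte 1: 0xED = 11101101, payload 1101 (4 bits).
Byte 2: 0x96 = 10010110 (10xxxxxx ✓), payload 010110.
Byte 3: 0x86 = 10000110 (10xxxxxx ✓), payload 000110.
Concatenate: 1101010110000110 = 0xD586 (16 bits → U+D586).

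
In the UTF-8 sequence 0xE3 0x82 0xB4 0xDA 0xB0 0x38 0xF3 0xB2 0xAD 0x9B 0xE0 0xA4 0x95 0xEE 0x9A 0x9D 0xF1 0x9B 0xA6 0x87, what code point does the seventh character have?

Offset 0: leading byte 0xE3 = 11100011 → 3-byte char #1 = E3 82 B4.
Offset 3: leading byte 0xDA = 11011010 → 2-byte char #2 = DA B0.
Offset 5: leading byte 0x38 = 00111000 → 1-byte char #3 = 38.
Offset 6: leading byte 0xF3 = 11110011 → 4-byte char #4 = F3 B2 AD 9B.
Offset 10: leading byte 0xE0 = 11100000 → 3-byte char #5 = E0 A4 95.
Offset 13: leading byte 0xEE = 11101110 → 3-byte char #6 = EE 9A 9D.
Offset 16: leading byte 0xF1 = 11110001 → 4-byte char #7 = F1 9B A6 87.
Leading byte 0xF1 = 11110001 matches 11110xxx → 4-byte sequence.
Byte 1: 0xF1 = 11110001, payload 001 (3 bits).
Byte 2: 0x9B = 10011011 (10xxxxxx ✓), payload 011011.
Byte 3: 0xA6 = 10100110 (10xxxxxx ✓), payload 100110.
Byte 4: 0x87 = 10000111 (10xxxxxx ✓), payload 000111.
Concatenate: 001011011100110000111 = 0x5B987 (21 bits → U+5B987).

U+5B987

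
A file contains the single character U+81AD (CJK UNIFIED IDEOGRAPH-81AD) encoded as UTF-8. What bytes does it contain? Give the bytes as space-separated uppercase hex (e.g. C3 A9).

E8 86 AD

U+81AD = 0x81AD = 33197 decimal. In range U+0800–U+FFFF → 3-byte form: 1110xxxx 10xxxxxx 10xxxxxx.
Binary (16 bits): 1000000110101101.
Split 4+6+6: 1000 | 000110 | 101101.
Byte 1: 11101000 = 0xE8.
Byte 2: 10000110 = 0x86.
Byte 3: 10101101 = 0xAD.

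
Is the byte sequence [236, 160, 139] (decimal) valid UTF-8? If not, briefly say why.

valid

Leading byte 0xEC = 11101100 → 3-byte form.
Continuation bytes 0xA0=10100000, 0x8B=10001011 all match 10xxxxxx.
Decoded value 0xC80B is ≥ 0x800 (shortest form) and not a surrogate.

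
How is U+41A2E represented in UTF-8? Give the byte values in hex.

U+41A2E = 0x41A2E = 268846 decimal. In range U+10000–U+10FFFF → 4-byte form: 11110xxx 10xxxxxx 10xxxxxx 10xxxxxx.
Binary (21 bits): 001000001101000101110.
Split 3+6+6+6: 001 | 000001 | 101000 | 101110.
Byte 1: 11110001 = 0xF1.
Byte 2: 10000001 = 0x81.
Byte 3: 10101000 = 0xA8.
Byte 4: 10101110 = 0xAE.

F1 81 A8 AE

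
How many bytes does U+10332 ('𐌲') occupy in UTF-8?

U+10332 = 0x10332. UTF-8 uses 1 byte below 0x80, 2 below 0x800, 3 below 0x10000, 4 up to 0x10FFFF. 0x10332 is in U+10000–U+10FFFF → 4 bytes.

4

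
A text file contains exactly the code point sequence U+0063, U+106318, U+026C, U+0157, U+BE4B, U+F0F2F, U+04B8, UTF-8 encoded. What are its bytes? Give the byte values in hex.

63 F4 86 8C 98 C9 AC C5 97 EB B9 8B F3 B0 BC AF D2 B8

U+0063: 1-byte form → 63.
U+106318: 4-byte form → F4 86 8C 98.
U+026C: 2-byte form → C9 AC.
U+0157: 2-byte form → C5 97.
U+BE4B: 3-byte form → EB B9 8B.
U+F0F2F: 4-byte form → F3 B0 BC AF.
U+04B8: 2-byte form → D2 B8.
Concatenated (18 bytes): 63 F4 86 8C 98 C9 AC C5 97 EB B9 8B F3 B0 BC AF D2 B8.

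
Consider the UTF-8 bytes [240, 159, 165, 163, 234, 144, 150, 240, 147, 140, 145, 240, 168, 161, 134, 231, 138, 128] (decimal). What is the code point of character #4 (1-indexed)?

Offset 0: leading byte 0xF0 = 11110000 → 4-byte char #1 = F0 9F A5 A3.
Offset 4: leading byte 0xEA = 11101010 → 3-byte char #2 = EA 90 96.
Offset 7: leading byte 0xF0 = 11110000 → 4-byte char #3 = F0 93 8C 91.
Offset 11: leading byte 0xF0 = 11110000 → 4-byte char #4 = F0 A8 A1 86.
Leading byte 0xF0 = 11110000 matches 11110xxx → 4-byte sequence.
Byte 1: 0xF0 = 11110000, payload 000 (3 bits).
Byte 2: 0xA8 = 10101000 (10xxxxxx ✓), payload 101000.
Byte 3: 0xA1 = 10100001 (10xxxxxx ✓), payload 100001.
Byte 4: 0x86 = 10000110 (10xxxxxx ✓), payload 000110.
Concatenate: 000101000100001000110 = 0x28846 (21 bits → U+28846).

U+28846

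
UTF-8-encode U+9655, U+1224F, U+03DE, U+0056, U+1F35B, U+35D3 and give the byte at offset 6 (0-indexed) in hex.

U+9655 → 3-byte form E9 99 95 at offsets 0–2.
U+1224F → 4-byte form F0 92 89 8F at offsets 3–6.
Offset 6 falls in char 2's range; it's byte 4 of F0 92 89 8F = 0x8F.

0x8F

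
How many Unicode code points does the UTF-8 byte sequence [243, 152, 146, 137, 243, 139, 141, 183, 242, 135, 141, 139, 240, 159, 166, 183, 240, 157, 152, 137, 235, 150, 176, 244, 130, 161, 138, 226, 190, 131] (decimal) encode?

8

Byte at offset 0: 0xF3 = 11110011 → 4-byte char (#1). Advance 4.
Byte at offset 4: 0xF3 = 11110011 → 4-byte char (#2). Advance 4.
Byte at offset 8: 0xF2 = 11110010 → 4-byte char (#3). Advance 4.
Byte at offset 12: 0xF0 = 11110000 → 4-byte char (#4). Advance 4.
Byte at offset 16: 0xF0 = 11110000 → 4-byte char (#5). Advance 4.
Byte at offset 20: 0xEB = 11101011 → 3-byte char (#6). Advance 3.
Byte at offset 23: 0xF4 = 11110100 → 4-byte char (#7). Advance 4.
Byte at offset 27: 0xE2 = 11100010 → 3-byte char (#8). Advance 3.
Reached end at offset 30 after 8 code points.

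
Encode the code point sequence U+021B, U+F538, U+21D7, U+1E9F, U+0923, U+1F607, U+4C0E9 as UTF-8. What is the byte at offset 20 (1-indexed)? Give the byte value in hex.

0x8C

1-indexed offset 20 is 0-indexed offset 19.
U+021B → 2-byte form C8 9B at offsets 0–1.
U+F538 → 3-byte form EF 94 B8 at offsets 2–4.
U+21D7 → 3-byte form E2 87 97 at offsets 5–7.
U+1E9F → 3-byte form E1 BA 9F at offsets 8–10.
U+0923 → 3-byte form E0 A4 A3 at offsets 11–13.
U+1F607 → 4-byte form F0 9F 98 87 at offsets 14–17.
U+4C0E9 → 4-byte form F1 8C 83 A9 at offsets 18–21.
Offset 19 falls in char 7's range; it's byte 2 of F1 8C 83 A9 = 0x8C.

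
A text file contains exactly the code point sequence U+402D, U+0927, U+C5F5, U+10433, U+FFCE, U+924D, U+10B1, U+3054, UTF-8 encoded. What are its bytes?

E4 80 AD E0 A4 A7 EC 97 B5 F0 90 90 B3 EF BF 8E E9 89 8D E1 82 B1 E3 81 94

U+402D: 3-byte form → E4 80 AD.
U+0927: 3-byte form → E0 A4 A7.
U+C5F5: 3-byte form → EC 97 B5.
U+10433: 4-byte form → F0 90 90 B3.
U+FFCE: 3-byte form → EF BF 8E.
U+924D: 3-byte form → E9 89 8D.
U+10B1: 3-byte form → E1 82 B1.
U+3054: 3-byte form → E3 81 94.
Concatenated (25 bytes): E4 80 AD E0 A4 A7 EC 97 B5 F0 90 90 B3 EF BF 8E E9 89 8D E1 82 B1 E3 81 94.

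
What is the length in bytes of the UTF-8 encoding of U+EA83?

U+EA83 = 0xEA83. UTF-8 uses 1 byte below 0x80, 2 below 0x800, 3 below 0x10000, 4 up to 0x10FFFF. 0xEA83 is in U+0800–U+FFFF → 3 bytes.

3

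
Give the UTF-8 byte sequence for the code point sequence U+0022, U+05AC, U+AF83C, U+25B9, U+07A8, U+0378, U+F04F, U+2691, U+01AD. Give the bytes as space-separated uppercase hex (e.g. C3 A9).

22 D6 AC F2 AF A0 BC E2 96 B9 DE A8 CD B8 EF 81 8F E2 9A 91 C6 AD

U+0022: 1-byte form → 22.
U+05AC: 2-byte form → D6 AC.
U+AF83C: 4-byte form → F2 AF A0 BC.
U+25B9: 3-byte form → E2 96 B9.
U+07A8: 2-byte form → DE A8.
U+0378: 2-byte form → CD B8.
U+F04F: 3-byte form → EF 81 8F.
U+2691: 3-byte form → E2 9A 91.
U+01AD: 2-byte form → C6 AD.
Concatenated (22 bytes): 22 D6 AC F2 AF A0 BC E2 96 B9 DE A8 CD B8 EF 81 8F E2 9A 91 C6 AD.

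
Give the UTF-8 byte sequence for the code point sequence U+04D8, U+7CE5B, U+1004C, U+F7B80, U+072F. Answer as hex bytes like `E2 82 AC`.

U+04D8: 2-byte form → D3 98.
U+7CE5B: 4-byte form → F1 BC B9 9B.
U+1004C: 4-byte form → F0 90 81 8C.
U+F7B80: 4-byte form → F3 B7 AE 80.
U+072F: 2-byte form → DC AF.
Concatenated (16 bytes): D3 98 F1 BC B9 9B F0 90 81 8C F3 B7 AE 80 DC AF.

D3 98 F1 BC B9 9B F0 90 81 8C F3 B7 AE 80 DC AF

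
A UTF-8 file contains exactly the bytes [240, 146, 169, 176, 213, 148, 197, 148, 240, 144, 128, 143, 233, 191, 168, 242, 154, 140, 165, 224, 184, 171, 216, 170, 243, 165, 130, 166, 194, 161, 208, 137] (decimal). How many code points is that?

Byte at offset 0: 0xF0 = 11110000 → 4-byte char (#1). Advance 4.
Byte at offset 4: 0xD5 = 11010101 → 2-byte char (#2). Advance 2.
Byte at offset 6: 0xC5 = 11000101 → 2-byte char (#3). Advance 2.
Byte at offset 8: 0xF0 = 11110000 → 4-byte char (#4). Advance 4.
Byte at offset 12: 0xE9 = 11101001 → 3-byte char (#5). Advance 3.
Byte at offset 15: 0xF2 = 11110010 → 4-byte char (#6). Advance 4.
Byte at offset 19: 0xE0 = 11100000 → 3-byte char (#7). Advance 3.
Byte at offset 22: 0xD8 = 11011000 → 2-byte char (#8). Advance 2.
Byte at offset 24: 0xF3 = 11110011 → 4-byte char (#9). Advance 4.
Byte at offset 28: 0xC2 = 11000010 → 2-byte char (#10). Advance 2.
Byte at offset 30: 0xD0 = 11010000 → 2-byte char (#11). Advance 2.
Reached end at offset 32 after 11 code points.

11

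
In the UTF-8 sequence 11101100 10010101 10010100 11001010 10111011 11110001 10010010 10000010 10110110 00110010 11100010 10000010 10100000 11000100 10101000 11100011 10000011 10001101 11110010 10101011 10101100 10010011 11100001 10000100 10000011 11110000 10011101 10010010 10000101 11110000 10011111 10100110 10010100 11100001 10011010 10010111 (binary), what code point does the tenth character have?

U+1D485

Offset 0: leading byte 0xEC = 11101100 → 3-byte char #1 = EC 95 94.
Offset 3: leading byte 0xCA = 11001010 → 2-byte char #2 = CA BB.
Offset 5: leading byte 0xF1 = 11110001 → 4-byte char #3 = F1 92 82 B6.
Offset 9: leading byte 0x32 = 00110010 → 1-byte char #4 = 32.
Offset 10: leading byte 0xE2 = 11100010 → 3-byte char #5 = E2 82 A0.
Offset 13: leading byte 0xC4 = 11000100 → 2-byte char #6 = C4 A8.
Offset 15: leading byte 0xE3 = 11100011 → 3-byte char #7 = E3 83 8D.
Offset 18: leading byte 0xF2 = 11110010 → 4-byte char #8 = F2 AB AC 93.
Offset 22: leading byte 0xE1 = 11100001 → 3-byte char #9 = E1 84 83.
Offset 25: leading byte 0xF0 = 11110000 → 4-byte char #10 = F0 9D 92 85.
Leading byte 0xF0 = 11110000 matches 11110xxx → 4-byte sequence.
Byte 1: 0xF0 = 11110000, payload 000 (3 bits).
Byte 2: 0x9D = 10011101 (10xxxxxx ✓), payload 011101.
Byte 3: 0x92 = 10010010 (10xxxxxx ✓), payload 010010.
Byte 4: 0x85 = 10000101 (10xxxxxx ✓), payload 000101.
Concatenate: 000011101010010000101 = 0x1D485 (21 bits → U+1D485).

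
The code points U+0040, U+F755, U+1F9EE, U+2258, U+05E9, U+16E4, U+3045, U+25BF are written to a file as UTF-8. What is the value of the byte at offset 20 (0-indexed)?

0x96

U+0040 → 1-byte form 40 at offsets 0–0.
U+F755 → 3-byte form EF 9D 95 at offsets 1–3.
U+1F9EE → 4-byte form F0 9F A7 AE at offsets 4–7.
U+2258 → 3-byte form E2 89 98 at offsets 8–10.
U+05E9 → 2-byte form D7 A9 at offsets 11–12.
U+16E4 → 3-byte form E1 9B A4 at offsets 13–15.
U+3045 → 3-byte form E3 81 85 at offsets 16–18.
U+25BF → 3-byte form E2 96 BF at offsets 19–21.
Offset 20 falls in char 8's range; it's byte 2 of E2 96 BF = 0x96.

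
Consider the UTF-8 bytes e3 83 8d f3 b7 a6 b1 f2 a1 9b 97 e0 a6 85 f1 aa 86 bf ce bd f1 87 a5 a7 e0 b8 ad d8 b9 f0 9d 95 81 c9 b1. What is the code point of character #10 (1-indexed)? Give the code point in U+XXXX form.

U+1D541

Offset 0: leading byte 0xE3 = 11100011 → 3-byte char #1 = E3 83 8D.
Offset 3: leading byte 0xF3 = 11110011 → 4-byte char #2 = F3 B7 A6 B1.
Offset 7: leading byte 0xF2 = 11110010 → 4-byte char #3 = F2 A1 9B 97.
Offset 11: leading byte 0xE0 = 11100000 → 3-byte char #4 = E0 A6 85.
Offset 14: leading byte 0xF1 = 11110001 → 4-byte char #5 = F1 AA 86 BF.
Offset 18: leading byte 0xCE = 11001110 → 2-byte char #6 = CE BD.
Offset 20: leading byte 0xF1 = 11110001 → 4-byte char #7 = F1 87 A5 A7.
Offset 24: leading byte 0xE0 = 11100000 → 3-byte char #8 = E0 B8 AD.
Offset 27: leading byte 0xD8 = 11011000 → 2-byte char #9 = D8 B9.
Offset 29: leading byte 0xF0 = 11110000 → 4-byte char #10 = F0 9D 95 81.
Leading byte 0xF0 = 11110000 matches 11110xxx → 4-byte sequence.
Byte 1: 0xF0 = 11110000, payload 000 (3 bits).
Byte 2: 0x9D = 10011101 (10xxxxxx ✓), payload 011101.
Byte 3: 0x95 = 10010101 (10xxxxxx ✓), payload 010101.
Byte 4: 0x81 = 10000001 (10xxxxxx ✓), payload 000001.
Concatenate: 000011101010101000001 = 0x1D541 (21 bits → U+1D541).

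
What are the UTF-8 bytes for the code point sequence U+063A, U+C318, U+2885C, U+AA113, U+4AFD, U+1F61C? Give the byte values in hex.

U+063A: 2-byte form → D8 BA.
U+C318: 3-byte form → EC 8C 98.
U+2885C: 4-byte form → F0 A8 A1 9C.
U+AA113: 4-byte form → F2 AA 84 93.
U+4AFD: 3-byte form → E4 AB BD.
U+1F61C: 4-byte form → F0 9F 98 9C.
Concatenated (20 bytes): D8 BA EC 8C 98 F0 A8 A1 9C F2 AA 84 93 E4 AB BD F0 9F 98 9C.

D8 BA EC 8C 98 F0 A8 A1 9C F2 AA 84 93 E4 AB BD F0 9F 98 9C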